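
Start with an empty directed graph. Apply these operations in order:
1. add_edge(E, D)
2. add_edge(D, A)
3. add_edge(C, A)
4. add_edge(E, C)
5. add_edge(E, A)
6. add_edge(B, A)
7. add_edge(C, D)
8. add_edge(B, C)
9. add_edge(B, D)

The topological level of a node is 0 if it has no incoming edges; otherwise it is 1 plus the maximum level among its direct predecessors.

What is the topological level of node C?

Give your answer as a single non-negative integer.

Op 1: add_edge(E, D). Edges now: 1
Op 2: add_edge(D, A). Edges now: 2
Op 3: add_edge(C, A). Edges now: 3
Op 4: add_edge(E, C). Edges now: 4
Op 5: add_edge(E, A). Edges now: 5
Op 6: add_edge(B, A). Edges now: 6
Op 7: add_edge(C, D). Edges now: 7
Op 8: add_edge(B, C). Edges now: 8
Op 9: add_edge(B, D). Edges now: 9
Compute levels (Kahn BFS):
  sources (in-degree 0): B, E
  process B: level=0
    B->A: in-degree(A)=3, level(A)>=1
    B->C: in-degree(C)=1, level(C)>=1
    B->D: in-degree(D)=2, level(D)>=1
  process E: level=0
    E->A: in-degree(A)=2, level(A)>=1
    E->C: in-degree(C)=0, level(C)=1, enqueue
    E->D: in-degree(D)=1, level(D)>=1
  process C: level=1
    C->A: in-degree(A)=1, level(A)>=2
    C->D: in-degree(D)=0, level(D)=2, enqueue
  process D: level=2
    D->A: in-degree(A)=0, level(A)=3, enqueue
  process A: level=3
All levels: A:3, B:0, C:1, D:2, E:0
level(C) = 1

Answer: 1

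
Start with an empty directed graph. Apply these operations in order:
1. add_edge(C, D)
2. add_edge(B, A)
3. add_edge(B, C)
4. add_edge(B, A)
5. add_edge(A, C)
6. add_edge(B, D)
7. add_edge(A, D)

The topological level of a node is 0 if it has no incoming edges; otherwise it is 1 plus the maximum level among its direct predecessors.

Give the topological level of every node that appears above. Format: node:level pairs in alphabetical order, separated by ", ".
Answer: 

Op 1: add_edge(C, D). Edges now: 1
Op 2: add_edge(B, A). Edges now: 2
Op 3: add_edge(B, C). Edges now: 3
Op 4: add_edge(B, A) (duplicate, no change). Edges now: 3
Op 5: add_edge(A, C). Edges now: 4
Op 6: add_edge(B, D). Edges now: 5
Op 7: add_edge(A, D). Edges now: 6
Compute levels (Kahn BFS):
  sources (in-degree 0): B
  process B: level=0
    B->A: in-degree(A)=0, level(A)=1, enqueue
    B->C: in-degree(C)=1, level(C)>=1
    B->D: in-degree(D)=2, level(D)>=1
  process A: level=1
    A->C: in-degree(C)=0, level(C)=2, enqueue
    A->D: in-degree(D)=1, level(D)>=2
  process C: level=2
    C->D: in-degree(D)=0, level(D)=3, enqueue
  process D: level=3
All levels: A:1, B:0, C:2, D:3

Answer: A:1, B:0, C:2, D:3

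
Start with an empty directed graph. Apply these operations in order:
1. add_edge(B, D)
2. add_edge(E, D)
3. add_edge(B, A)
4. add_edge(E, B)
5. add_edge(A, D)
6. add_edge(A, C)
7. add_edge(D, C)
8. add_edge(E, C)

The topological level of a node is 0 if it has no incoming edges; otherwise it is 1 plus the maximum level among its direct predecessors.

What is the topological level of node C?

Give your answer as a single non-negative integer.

Op 1: add_edge(B, D). Edges now: 1
Op 2: add_edge(E, D). Edges now: 2
Op 3: add_edge(B, A). Edges now: 3
Op 4: add_edge(E, B). Edges now: 4
Op 5: add_edge(A, D). Edges now: 5
Op 6: add_edge(A, C). Edges now: 6
Op 7: add_edge(D, C). Edges now: 7
Op 8: add_edge(E, C). Edges now: 8
Compute levels (Kahn BFS):
  sources (in-degree 0): E
  process E: level=0
    E->B: in-degree(B)=0, level(B)=1, enqueue
    E->C: in-degree(C)=2, level(C)>=1
    E->D: in-degree(D)=2, level(D)>=1
  process B: level=1
    B->A: in-degree(A)=0, level(A)=2, enqueue
    B->D: in-degree(D)=1, level(D)>=2
  process A: level=2
    A->C: in-degree(C)=1, level(C)>=3
    A->D: in-degree(D)=0, level(D)=3, enqueue
  process D: level=3
    D->C: in-degree(C)=0, level(C)=4, enqueue
  process C: level=4
All levels: A:2, B:1, C:4, D:3, E:0
level(C) = 4

Answer: 4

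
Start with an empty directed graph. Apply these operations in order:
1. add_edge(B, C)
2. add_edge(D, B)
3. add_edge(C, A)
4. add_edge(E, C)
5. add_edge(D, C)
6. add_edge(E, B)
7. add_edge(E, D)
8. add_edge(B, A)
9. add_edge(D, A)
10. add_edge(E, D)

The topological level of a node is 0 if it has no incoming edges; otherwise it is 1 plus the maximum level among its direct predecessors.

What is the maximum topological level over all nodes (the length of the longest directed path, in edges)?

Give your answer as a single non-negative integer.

Op 1: add_edge(B, C). Edges now: 1
Op 2: add_edge(D, B). Edges now: 2
Op 3: add_edge(C, A). Edges now: 3
Op 4: add_edge(E, C). Edges now: 4
Op 5: add_edge(D, C). Edges now: 5
Op 6: add_edge(E, B). Edges now: 6
Op 7: add_edge(E, D). Edges now: 7
Op 8: add_edge(B, A). Edges now: 8
Op 9: add_edge(D, A). Edges now: 9
Op 10: add_edge(E, D) (duplicate, no change). Edges now: 9
Compute levels (Kahn BFS):
  sources (in-degree 0): E
  process E: level=0
    E->B: in-degree(B)=1, level(B)>=1
    E->C: in-degree(C)=2, level(C)>=1
    E->D: in-degree(D)=0, level(D)=1, enqueue
  process D: level=1
    D->A: in-degree(A)=2, level(A)>=2
    D->B: in-degree(B)=0, level(B)=2, enqueue
    D->C: in-degree(C)=1, level(C)>=2
  process B: level=2
    B->A: in-degree(A)=1, level(A)>=3
    B->C: in-degree(C)=0, level(C)=3, enqueue
  process C: level=3
    C->A: in-degree(A)=0, level(A)=4, enqueue
  process A: level=4
All levels: A:4, B:2, C:3, D:1, E:0
max level = 4

Answer: 4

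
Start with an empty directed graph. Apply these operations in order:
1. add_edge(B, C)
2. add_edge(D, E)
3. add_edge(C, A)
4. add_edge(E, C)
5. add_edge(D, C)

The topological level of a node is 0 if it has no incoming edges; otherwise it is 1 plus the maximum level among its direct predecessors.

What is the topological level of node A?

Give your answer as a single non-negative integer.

Op 1: add_edge(B, C). Edges now: 1
Op 2: add_edge(D, E). Edges now: 2
Op 3: add_edge(C, A). Edges now: 3
Op 4: add_edge(E, C). Edges now: 4
Op 5: add_edge(D, C). Edges now: 5
Compute levels (Kahn BFS):
  sources (in-degree 0): B, D
  process B: level=0
    B->C: in-degree(C)=2, level(C)>=1
  process D: level=0
    D->C: in-degree(C)=1, level(C)>=1
    D->E: in-degree(E)=0, level(E)=1, enqueue
  process E: level=1
    E->C: in-degree(C)=0, level(C)=2, enqueue
  process C: level=2
    C->A: in-degree(A)=0, level(A)=3, enqueue
  process A: level=3
All levels: A:3, B:0, C:2, D:0, E:1
level(A) = 3

Answer: 3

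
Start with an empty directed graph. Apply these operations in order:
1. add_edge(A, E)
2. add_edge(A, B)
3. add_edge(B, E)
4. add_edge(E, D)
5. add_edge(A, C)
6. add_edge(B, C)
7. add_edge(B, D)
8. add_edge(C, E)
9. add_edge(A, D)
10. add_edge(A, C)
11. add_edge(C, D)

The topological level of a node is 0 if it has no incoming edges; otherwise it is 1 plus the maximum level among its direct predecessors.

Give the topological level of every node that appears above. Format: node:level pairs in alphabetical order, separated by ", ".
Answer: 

Answer: A:0, B:1, C:2, D:4, E:3

Derivation:
Op 1: add_edge(A, E). Edges now: 1
Op 2: add_edge(A, B). Edges now: 2
Op 3: add_edge(B, E). Edges now: 3
Op 4: add_edge(E, D). Edges now: 4
Op 5: add_edge(A, C). Edges now: 5
Op 6: add_edge(B, C). Edges now: 6
Op 7: add_edge(B, D). Edges now: 7
Op 8: add_edge(C, E). Edges now: 8
Op 9: add_edge(A, D). Edges now: 9
Op 10: add_edge(A, C) (duplicate, no change). Edges now: 9
Op 11: add_edge(C, D). Edges now: 10
Compute levels (Kahn BFS):
  sources (in-degree 0): A
  process A: level=0
    A->B: in-degree(B)=0, level(B)=1, enqueue
    A->C: in-degree(C)=1, level(C)>=1
    A->D: in-degree(D)=3, level(D)>=1
    A->E: in-degree(E)=2, level(E)>=1
  process B: level=1
    B->C: in-degree(C)=0, level(C)=2, enqueue
    B->D: in-degree(D)=2, level(D)>=2
    B->E: in-degree(E)=1, level(E)>=2
  process C: level=2
    C->D: in-degree(D)=1, level(D)>=3
    C->E: in-degree(E)=0, level(E)=3, enqueue
  process E: level=3
    E->D: in-degree(D)=0, level(D)=4, enqueue
  process D: level=4
All levels: A:0, B:1, C:2, D:4, E:3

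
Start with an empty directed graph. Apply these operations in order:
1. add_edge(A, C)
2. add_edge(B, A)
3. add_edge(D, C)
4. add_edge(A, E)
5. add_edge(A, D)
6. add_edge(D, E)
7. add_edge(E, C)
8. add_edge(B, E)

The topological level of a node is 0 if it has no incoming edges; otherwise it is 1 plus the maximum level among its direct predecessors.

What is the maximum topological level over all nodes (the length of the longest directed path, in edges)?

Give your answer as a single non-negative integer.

Op 1: add_edge(A, C). Edges now: 1
Op 2: add_edge(B, A). Edges now: 2
Op 3: add_edge(D, C). Edges now: 3
Op 4: add_edge(A, E). Edges now: 4
Op 5: add_edge(A, D). Edges now: 5
Op 6: add_edge(D, E). Edges now: 6
Op 7: add_edge(E, C). Edges now: 7
Op 8: add_edge(B, E). Edges now: 8
Compute levels (Kahn BFS):
  sources (in-degree 0): B
  process B: level=0
    B->A: in-degree(A)=0, level(A)=1, enqueue
    B->E: in-degree(E)=2, level(E)>=1
  process A: level=1
    A->C: in-degree(C)=2, level(C)>=2
    A->D: in-degree(D)=0, level(D)=2, enqueue
    A->E: in-degree(E)=1, level(E)>=2
  process D: level=2
    D->C: in-degree(C)=1, level(C)>=3
    D->E: in-degree(E)=0, level(E)=3, enqueue
  process E: level=3
    E->C: in-degree(C)=0, level(C)=4, enqueue
  process C: level=4
All levels: A:1, B:0, C:4, D:2, E:3
max level = 4

Answer: 4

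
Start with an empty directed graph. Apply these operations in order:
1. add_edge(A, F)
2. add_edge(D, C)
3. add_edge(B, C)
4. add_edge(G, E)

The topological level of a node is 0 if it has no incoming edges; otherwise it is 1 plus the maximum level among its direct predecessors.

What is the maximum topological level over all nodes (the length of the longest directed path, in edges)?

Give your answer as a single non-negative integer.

Op 1: add_edge(A, F). Edges now: 1
Op 2: add_edge(D, C). Edges now: 2
Op 3: add_edge(B, C). Edges now: 3
Op 4: add_edge(G, E). Edges now: 4
Compute levels (Kahn BFS):
  sources (in-degree 0): A, B, D, G
  process A: level=0
    A->F: in-degree(F)=0, level(F)=1, enqueue
  process B: level=0
    B->C: in-degree(C)=1, level(C)>=1
  process D: level=0
    D->C: in-degree(C)=0, level(C)=1, enqueue
  process G: level=0
    G->E: in-degree(E)=0, level(E)=1, enqueue
  process F: level=1
  process C: level=1
  process E: level=1
All levels: A:0, B:0, C:1, D:0, E:1, F:1, G:0
max level = 1

Answer: 1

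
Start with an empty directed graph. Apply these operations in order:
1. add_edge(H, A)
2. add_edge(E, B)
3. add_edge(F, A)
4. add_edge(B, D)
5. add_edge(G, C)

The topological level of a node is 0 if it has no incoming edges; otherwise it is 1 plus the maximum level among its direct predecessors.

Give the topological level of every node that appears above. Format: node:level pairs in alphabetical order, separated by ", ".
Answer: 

Answer: A:1, B:1, C:1, D:2, E:0, F:0, G:0, H:0

Derivation:
Op 1: add_edge(H, A). Edges now: 1
Op 2: add_edge(E, B). Edges now: 2
Op 3: add_edge(F, A). Edges now: 3
Op 4: add_edge(B, D). Edges now: 4
Op 5: add_edge(G, C). Edges now: 5
Compute levels (Kahn BFS):
  sources (in-degree 0): E, F, G, H
  process E: level=0
    E->B: in-degree(B)=0, level(B)=1, enqueue
  process F: level=0
    F->A: in-degree(A)=1, level(A)>=1
  process G: level=0
    G->C: in-degree(C)=0, level(C)=1, enqueue
  process H: level=0
    H->A: in-degree(A)=0, level(A)=1, enqueue
  process B: level=1
    B->D: in-degree(D)=0, level(D)=2, enqueue
  process C: level=1
  process A: level=1
  process D: level=2
All levels: A:1, B:1, C:1, D:2, E:0, F:0, G:0, H:0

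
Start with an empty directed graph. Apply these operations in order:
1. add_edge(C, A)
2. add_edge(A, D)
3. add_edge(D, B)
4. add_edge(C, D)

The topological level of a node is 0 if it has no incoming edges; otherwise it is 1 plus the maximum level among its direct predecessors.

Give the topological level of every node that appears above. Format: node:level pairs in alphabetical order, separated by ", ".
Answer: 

Op 1: add_edge(C, A). Edges now: 1
Op 2: add_edge(A, D). Edges now: 2
Op 3: add_edge(D, B). Edges now: 3
Op 4: add_edge(C, D). Edges now: 4
Compute levels (Kahn BFS):
  sources (in-degree 0): C
  process C: level=0
    C->A: in-degree(A)=0, level(A)=1, enqueue
    C->D: in-degree(D)=1, level(D)>=1
  process A: level=1
    A->D: in-degree(D)=0, level(D)=2, enqueue
  process D: level=2
    D->B: in-degree(B)=0, level(B)=3, enqueue
  process B: level=3
All levels: A:1, B:3, C:0, D:2

Answer: A:1, B:3, C:0, D:2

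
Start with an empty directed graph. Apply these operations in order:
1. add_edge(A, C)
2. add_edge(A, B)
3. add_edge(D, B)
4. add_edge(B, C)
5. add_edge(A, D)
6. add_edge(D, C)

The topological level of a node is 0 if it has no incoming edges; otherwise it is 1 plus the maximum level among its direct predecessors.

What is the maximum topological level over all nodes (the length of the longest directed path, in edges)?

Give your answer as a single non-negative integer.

Op 1: add_edge(A, C). Edges now: 1
Op 2: add_edge(A, B). Edges now: 2
Op 3: add_edge(D, B). Edges now: 3
Op 4: add_edge(B, C). Edges now: 4
Op 5: add_edge(A, D). Edges now: 5
Op 6: add_edge(D, C). Edges now: 6
Compute levels (Kahn BFS):
  sources (in-degree 0): A
  process A: level=0
    A->B: in-degree(B)=1, level(B)>=1
    A->C: in-degree(C)=2, level(C)>=1
    A->D: in-degree(D)=0, level(D)=1, enqueue
  process D: level=1
    D->B: in-degree(B)=0, level(B)=2, enqueue
    D->C: in-degree(C)=1, level(C)>=2
  process B: level=2
    B->C: in-degree(C)=0, level(C)=3, enqueue
  process C: level=3
All levels: A:0, B:2, C:3, D:1
max level = 3

Answer: 3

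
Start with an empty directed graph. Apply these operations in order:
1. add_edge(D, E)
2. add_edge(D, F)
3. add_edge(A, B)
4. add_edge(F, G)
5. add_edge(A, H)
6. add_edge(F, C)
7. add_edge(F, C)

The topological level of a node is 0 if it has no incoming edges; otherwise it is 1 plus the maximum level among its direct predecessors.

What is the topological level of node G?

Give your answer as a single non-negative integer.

Answer: 2

Derivation:
Op 1: add_edge(D, E). Edges now: 1
Op 2: add_edge(D, F). Edges now: 2
Op 3: add_edge(A, B). Edges now: 3
Op 4: add_edge(F, G). Edges now: 4
Op 5: add_edge(A, H). Edges now: 5
Op 6: add_edge(F, C). Edges now: 6
Op 7: add_edge(F, C) (duplicate, no change). Edges now: 6
Compute levels (Kahn BFS):
  sources (in-degree 0): A, D
  process A: level=0
    A->B: in-degree(B)=0, level(B)=1, enqueue
    A->H: in-degree(H)=0, level(H)=1, enqueue
  process D: level=0
    D->E: in-degree(E)=0, level(E)=1, enqueue
    D->F: in-degree(F)=0, level(F)=1, enqueue
  process B: level=1
  process H: level=1
  process E: level=1
  process F: level=1
    F->C: in-degree(C)=0, level(C)=2, enqueue
    F->G: in-degree(G)=0, level(G)=2, enqueue
  process C: level=2
  process G: level=2
All levels: A:0, B:1, C:2, D:0, E:1, F:1, G:2, H:1
level(G) = 2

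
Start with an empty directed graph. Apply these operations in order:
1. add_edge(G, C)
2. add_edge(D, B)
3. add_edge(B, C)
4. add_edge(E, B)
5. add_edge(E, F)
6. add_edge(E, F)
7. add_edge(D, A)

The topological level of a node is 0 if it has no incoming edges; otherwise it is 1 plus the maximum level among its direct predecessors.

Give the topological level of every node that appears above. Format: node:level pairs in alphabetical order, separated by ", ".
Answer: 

Op 1: add_edge(G, C). Edges now: 1
Op 2: add_edge(D, B). Edges now: 2
Op 3: add_edge(B, C). Edges now: 3
Op 4: add_edge(E, B). Edges now: 4
Op 5: add_edge(E, F). Edges now: 5
Op 6: add_edge(E, F) (duplicate, no change). Edges now: 5
Op 7: add_edge(D, A). Edges now: 6
Compute levels (Kahn BFS):
  sources (in-degree 0): D, E, G
  process D: level=0
    D->A: in-degree(A)=0, level(A)=1, enqueue
    D->B: in-degree(B)=1, level(B)>=1
  process E: level=0
    E->B: in-degree(B)=0, level(B)=1, enqueue
    E->F: in-degree(F)=0, level(F)=1, enqueue
  process G: level=0
    G->C: in-degree(C)=1, level(C)>=1
  process A: level=1
  process B: level=1
    B->C: in-degree(C)=0, level(C)=2, enqueue
  process F: level=1
  process C: level=2
All levels: A:1, B:1, C:2, D:0, E:0, F:1, G:0

Answer: A:1, B:1, C:2, D:0, E:0, F:1, G:0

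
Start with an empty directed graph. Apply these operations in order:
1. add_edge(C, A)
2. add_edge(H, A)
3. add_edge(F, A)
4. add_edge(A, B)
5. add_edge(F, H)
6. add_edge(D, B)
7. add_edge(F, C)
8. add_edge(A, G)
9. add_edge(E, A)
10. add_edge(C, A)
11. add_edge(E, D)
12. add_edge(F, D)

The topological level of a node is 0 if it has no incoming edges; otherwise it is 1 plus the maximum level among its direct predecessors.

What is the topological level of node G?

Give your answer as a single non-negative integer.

Answer: 3

Derivation:
Op 1: add_edge(C, A). Edges now: 1
Op 2: add_edge(H, A). Edges now: 2
Op 3: add_edge(F, A). Edges now: 3
Op 4: add_edge(A, B). Edges now: 4
Op 5: add_edge(F, H). Edges now: 5
Op 6: add_edge(D, B). Edges now: 6
Op 7: add_edge(F, C). Edges now: 7
Op 8: add_edge(A, G). Edges now: 8
Op 9: add_edge(E, A). Edges now: 9
Op 10: add_edge(C, A) (duplicate, no change). Edges now: 9
Op 11: add_edge(E, D). Edges now: 10
Op 12: add_edge(F, D). Edges now: 11
Compute levels (Kahn BFS):
  sources (in-degree 0): E, F
  process E: level=0
    E->A: in-degree(A)=3, level(A)>=1
    E->D: in-degree(D)=1, level(D)>=1
  process F: level=0
    F->A: in-degree(A)=2, level(A)>=1
    F->C: in-degree(C)=0, level(C)=1, enqueue
    F->D: in-degree(D)=0, level(D)=1, enqueue
    F->H: in-degree(H)=0, level(H)=1, enqueue
  process C: level=1
    C->A: in-degree(A)=1, level(A)>=2
  process D: level=1
    D->B: in-degree(B)=1, level(B)>=2
  process H: level=1
    H->A: in-degree(A)=0, level(A)=2, enqueue
  process A: level=2
    A->B: in-degree(B)=0, level(B)=3, enqueue
    A->G: in-degree(G)=0, level(G)=3, enqueue
  process B: level=3
  process G: level=3
All levels: A:2, B:3, C:1, D:1, E:0, F:0, G:3, H:1
level(G) = 3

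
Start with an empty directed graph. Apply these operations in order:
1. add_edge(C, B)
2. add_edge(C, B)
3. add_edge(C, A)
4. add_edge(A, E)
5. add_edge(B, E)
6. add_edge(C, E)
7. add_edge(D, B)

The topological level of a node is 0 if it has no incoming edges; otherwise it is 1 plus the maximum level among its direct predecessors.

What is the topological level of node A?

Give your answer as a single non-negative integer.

Answer: 1

Derivation:
Op 1: add_edge(C, B). Edges now: 1
Op 2: add_edge(C, B) (duplicate, no change). Edges now: 1
Op 3: add_edge(C, A). Edges now: 2
Op 4: add_edge(A, E). Edges now: 3
Op 5: add_edge(B, E). Edges now: 4
Op 6: add_edge(C, E). Edges now: 5
Op 7: add_edge(D, B). Edges now: 6
Compute levels (Kahn BFS):
  sources (in-degree 0): C, D
  process C: level=0
    C->A: in-degree(A)=0, level(A)=1, enqueue
    C->B: in-degree(B)=1, level(B)>=1
    C->E: in-degree(E)=2, level(E)>=1
  process D: level=0
    D->B: in-degree(B)=0, level(B)=1, enqueue
  process A: level=1
    A->E: in-degree(E)=1, level(E)>=2
  process B: level=1
    B->E: in-degree(E)=0, level(E)=2, enqueue
  process E: level=2
All levels: A:1, B:1, C:0, D:0, E:2
level(A) = 1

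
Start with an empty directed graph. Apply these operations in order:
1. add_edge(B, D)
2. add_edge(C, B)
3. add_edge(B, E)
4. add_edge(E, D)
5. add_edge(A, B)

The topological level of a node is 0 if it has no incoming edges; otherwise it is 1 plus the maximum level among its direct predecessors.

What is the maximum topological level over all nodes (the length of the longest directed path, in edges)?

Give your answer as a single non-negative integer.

Op 1: add_edge(B, D). Edges now: 1
Op 2: add_edge(C, B). Edges now: 2
Op 3: add_edge(B, E). Edges now: 3
Op 4: add_edge(E, D). Edges now: 4
Op 5: add_edge(A, B). Edges now: 5
Compute levels (Kahn BFS):
  sources (in-degree 0): A, C
  process A: level=0
    A->B: in-degree(B)=1, level(B)>=1
  process C: level=0
    C->B: in-degree(B)=0, level(B)=1, enqueue
  process B: level=1
    B->D: in-degree(D)=1, level(D)>=2
    B->E: in-degree(E)=0, level(E)=2, enqueue
  process E: level=2
    E->D: in-degree(D)=0, level(D)=3, enqueue
  process D: level=3
All levels: A:0, B:1, C:0, D:3, E:2
max level = 3

Answer: 3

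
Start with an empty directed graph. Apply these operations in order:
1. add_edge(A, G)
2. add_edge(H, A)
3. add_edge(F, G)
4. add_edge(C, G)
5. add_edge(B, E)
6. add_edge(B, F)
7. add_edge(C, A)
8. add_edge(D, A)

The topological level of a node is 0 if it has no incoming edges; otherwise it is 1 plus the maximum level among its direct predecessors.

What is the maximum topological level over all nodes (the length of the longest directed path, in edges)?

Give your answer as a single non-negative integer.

Op 1: add_edge(A, G). Edges now: 1
Op 2: add_edge(H, A). Edges now: 2
Op 3: add_edge(F, G). Edges now: 3
Op 4: add_edge(C, G). Edges now: 4
Op 5: add_edge(B, E). Edges now: 5
Op 6: add_edge(B, F). Edges now: 6
Op 7: add_edge(C, A). Edges now: 7
Op 8: add_edge(D, A). Edges now: 8
Compute levels (Kahn BFS):
  sources (in-degree 0): B, C, D, H
  process B: level=0
    B->E: in-degree(E)=0, level(E)=1, enqueue
    B->F: in-degree(F)=0, level(F)=1, enqueue
  process C: level=0
    C->A: in-degree(A)=2, level(A)>=1
    C->G: in-degree(G)=2, level(G)>=1
  process D: level=0
    D->A: in-degree(A)=1, level(A)>=1
  process H: level=0
    H->A: in-degree(A)=0, level(A)=1, enqueue
  process E: level=1
  process F: level=1
    F->G: in-degree(G)=1, level(G)>=2
  process A: level=1
    A->G: in-degree(G)=0, level(G)=2, enqueue
  process G: level=2
All levels: A:1, B:0, C:0, D:0, E:1, F:1, G:2, H:0
max level = 2

Answer: 2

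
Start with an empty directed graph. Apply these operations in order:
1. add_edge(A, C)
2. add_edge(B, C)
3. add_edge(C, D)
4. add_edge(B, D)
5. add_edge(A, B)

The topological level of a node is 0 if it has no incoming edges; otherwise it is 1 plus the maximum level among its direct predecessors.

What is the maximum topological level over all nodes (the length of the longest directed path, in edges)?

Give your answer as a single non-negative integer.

Answer: 3

Derivation:
Op 1: add_edge(A, C). Edges now: 1
Op 2: add_edge(B, C). Edges now: 2
Op 3: add_edge(C, D). Edges now: 3
Op 4: add_edge(B, D). Edges now: 4
Op 5: add_edge(A, B). Edges now: 5
Compute levels (Kahn BFS):
  sources (in-degree 0): A
  process A: level=0
    A->B: in-degree(B)=0, level(B)=1, enqueue
    A->C: in-degree(C)=1, level(C)>=1
  process B: level=1
    B->C: in-degree(C)=0, level(C)=2, enqueue
    B->D: in-degree(D)=1, level(D)>=2
  process C: level=2
    C->D: in-degree(D)=0, level(D)=3, enqueue
  process D: level=3
All levels: A:0, B:1, C:2, D:3
max level = 3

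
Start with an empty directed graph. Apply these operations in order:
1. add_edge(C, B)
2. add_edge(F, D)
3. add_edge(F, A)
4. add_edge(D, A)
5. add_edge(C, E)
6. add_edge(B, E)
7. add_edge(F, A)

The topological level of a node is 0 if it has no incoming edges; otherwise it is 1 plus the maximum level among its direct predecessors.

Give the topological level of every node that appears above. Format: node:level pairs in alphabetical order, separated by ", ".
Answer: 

Op 1: add_edge(C, B). Edges now: 1
Op 2: add_edge(F, D). Edges now: 2
Op 3: add_edge(F, A). Edges now: 3
Op 4: add_edge(D, A). Edges now: 4
Op 5: add_edge(C, E). Edges now: 5
Op 6: add_edge(B, E). Edges now: 6
Op 7: add_edge(F, A) (duplicate, no change). Edges now: 6
Compute levels (Kahn BFS):
  sources (in-degree 0): C, F
  process C: level=0
    C->B: in-degree(B)=0, level(B)=1, enqueue
    C->E: in-degree(E)=1, level(E)>=1
  process F: level=0
    F->A: in-degree(A)=1, level(A)>=1
    F->D: in-degree(D)=0, level(D)=1, enqueue
  process B: level=1
    B->E: in-degree(E)=0, level(E)=2, enqueue
  process D: level=1
    D->A: in-degree(A)=0, level(A)=2, enqueue
  process E: level=2
  process A: level=2
All levels: A:2, B:1, C:0, D:1, E:2, F:0

Answer: A:2, B:1, C:0, D:1, E:2, F:0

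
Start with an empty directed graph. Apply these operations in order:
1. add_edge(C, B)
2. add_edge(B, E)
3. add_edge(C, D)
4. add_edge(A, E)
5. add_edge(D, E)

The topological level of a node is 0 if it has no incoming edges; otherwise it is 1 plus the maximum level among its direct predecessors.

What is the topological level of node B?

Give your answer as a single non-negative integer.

Answer: 1

Derivation:
Op 1: add_edge(C, B). Edges now: 1
Op 2: add_edge(B, E). Edges now: 2
Op 3: add_edge(C, D). Edges now: 3
Op 4: add_edge(A, E). Edges now: 4
Op 5: add_edge(D, E). Edges now: 5
Compute levels (Kahn BFS):
  sources (in-degree 0): A, C
  process A: level=0
    A->E: in-degree(E)=2, level(E)>=1
  process C: level=0
    C->B: in-degree(B)=0, level(B)=1, enqueue
    C->D: in-degree(D)=0, level(D)=1, enqueue
  process B: level=1
    B->E: in-degree(E)=1, level(E)>=2
  process D: level=1
    D->E: in-degree(E)=0, level(E)=2, enqueue
  process E: level=2
All levels: A:0, B:1, C:0, D:1, E:2
level(B) = 1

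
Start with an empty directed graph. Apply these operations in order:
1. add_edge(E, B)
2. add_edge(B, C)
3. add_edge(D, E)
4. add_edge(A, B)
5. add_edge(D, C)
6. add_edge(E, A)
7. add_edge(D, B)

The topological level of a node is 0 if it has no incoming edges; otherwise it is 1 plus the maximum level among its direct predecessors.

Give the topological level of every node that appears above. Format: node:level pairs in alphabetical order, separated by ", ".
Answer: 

Answer: A:2, B:3, C:4, D:0, E:1

Derivation:
Op 1: add_edge(E, B). Edges now: 1
Op 2: add_edge(B, C). Edges now: 2
Op 3: add_edge(D, E). Edges now: 3
Op 4: add_edge(A, B). Edges now: 4
Op 5: add_edge(D, C). Edges now: 5
Op 6: add_edge(E, A). Edges now: 6
Op 7: add_edge(D, B). Edges now: 7
Compute levels (Kahn BFS):
  sources (in-degree 0): D
  process D: level=0
    D->B: in-degree(B)=2, level(B)>=1
    D->C: in-degree(C)=1, level(C)>=1
    D->E: in-degree(E)=0, level(E)=1, enqueue
  process E: level=1
    E->A: in-degree(A)=0, level(A)=2, enqueue
    E->B: in-degree(B)=1, level(B)>=2
  process A: level=2
    A->B: in-degree(B)=0, level(B)=3, enqueue
  process B: level=3
    B->C: in-degree(C)=0, level(C)=4, enqueue
  process C: level=4
All levels: A:2, B:3, C:4, D:0, E:1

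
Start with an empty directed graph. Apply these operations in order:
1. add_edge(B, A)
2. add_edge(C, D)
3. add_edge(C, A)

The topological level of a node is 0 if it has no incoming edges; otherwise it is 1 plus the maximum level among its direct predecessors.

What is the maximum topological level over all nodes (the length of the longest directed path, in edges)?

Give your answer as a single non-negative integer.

Answer: 1

Derivation:
Op 1: add_edge(B, A). Edges now: 1
Op 2: add_edge(C, D). Edges now: 2
Op 3: add_edge(C, A). Edges now: 3
Compute levels (Kahn BFS):
  sources (in-degree 0): B, C
  process B: level=0
    B->A: in-degree(A)=1, level(A)>=1
  process C: level=0
    C->A: in-degree(A)=0, level(A)=1, enqueue
    C->D: in-degree(D)=0, level(D)=1, enqueue
  process A: level=1
  process D: level=1
All levels: A:1, B:0, C:0, D:1
max level = 1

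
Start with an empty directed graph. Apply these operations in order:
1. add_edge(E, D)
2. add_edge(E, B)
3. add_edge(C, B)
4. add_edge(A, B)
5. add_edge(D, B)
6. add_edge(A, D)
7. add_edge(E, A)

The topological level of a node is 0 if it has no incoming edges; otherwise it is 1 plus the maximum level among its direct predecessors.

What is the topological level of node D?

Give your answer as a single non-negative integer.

Answer: 2

Derivation:
Op 1: add_edge(E, D). Edges now: 1
Op 2: add_edge(E, B). Edges now: 2
Op 3: add_edge(C, B). Edges now: 3
Op 4: add_edge(A, B). Edges now: 4
Op 5: add_edge(D, B). Edges now: 5
Op 6: add_edge(A, D). Edges now: 6
Op 7: add_edge(E, A). Edges now: 7
Compute levels (Kahn BFS):
  sources (in-degree 0): C, E
  process C: level=0
    C->B: in-degree(B)=3, level(B)>=1
  process E: level=0
    E->A: in-degree(A)=0, level(A)=1, enqueue
    E->B: in-degree(B)=2, level(B)>=1
    E->D: in-degree(D)=1, level(D)>=1
  process A: level=1
    A->B: in-degree(B)=1, level(B)>=2
    A->D: in-degree(D)=0, level(D)=2, enqueue
  process D: level=2
    D->B: in-degree(B)=0, level(B)=3, enqueue
  process B: level=3
All levels: A:1, B:3, C:0, D:2, E:0
level(D) = 2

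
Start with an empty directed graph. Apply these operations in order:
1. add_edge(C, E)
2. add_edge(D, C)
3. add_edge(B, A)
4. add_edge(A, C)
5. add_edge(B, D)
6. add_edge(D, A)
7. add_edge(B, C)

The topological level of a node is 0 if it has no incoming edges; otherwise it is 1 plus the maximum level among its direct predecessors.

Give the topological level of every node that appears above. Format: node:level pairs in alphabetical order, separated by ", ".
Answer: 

Op 1: add_edge(C, E). Edges now: 1
Op 2: add_edge(D, C). Edges now: 2
Op 3: add_edge(B, A). Edges now: 3
Op 4: add_edge(A, C). Edges now: 4
Op 5: add_edge(B, D). Edges now: 5
Op 6: add_edge(D, A). Edges now: 6
Op 7: add_edge(B, C). Edges now: 7
Compute levels (Kahn BFS):
  sources (in-degree 0): B
  process B: level=0
    B->A: in-degree(A)=1, level(A)>=1
    B->C: in-degree(C)=2, level(C)>=1
    B->D: in-degree(D)=0, level(D)=1, enqueue
  process D: level=1
    D->A: in-degree(A)=0, level(A)=2, enqueue
    D->C: in-degree(C)=1, level(C)>=2
  process A: level=2
    A->C: in-degree(C)=0, level(C)=3, enqueue
  process C: level=3
    C->E: in-degree(E)=0, level(E)=4, enqueue
  process E: level=4
All levels: A:2, B:0, C:3, D:1, E:4

Answer: A:2, B:0, C:3, D:1, E:4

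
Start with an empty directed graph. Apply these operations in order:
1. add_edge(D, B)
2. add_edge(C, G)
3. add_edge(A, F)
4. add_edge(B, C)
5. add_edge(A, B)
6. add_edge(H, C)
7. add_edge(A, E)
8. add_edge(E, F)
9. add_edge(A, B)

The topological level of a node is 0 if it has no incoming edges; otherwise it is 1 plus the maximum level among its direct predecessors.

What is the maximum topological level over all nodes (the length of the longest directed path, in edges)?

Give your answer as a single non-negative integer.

Op 1: add_edge(D, B). Edges now: 1
Op 2: add_edge(C, G). Edges now: 2
Op 3: add_edge(A, F). Edges now: 3
Op 4: add_edge(B, C). Edges now: 4
Op 5: add_edge(A, B). Edges now: 5
Op 6: add_edge(H, C). Edges now: 6
Op 7: add_edge(A, E). Edges now: 7
Op 8: add_edge(E, F). Edges now: 8
Op 9: add_edge(A, B) (duplicate, no change). Edges now: 8
Compute levels (Kahn BFS):
  sources (in-degree 0): A, D, H
  process A: level=0
    A->B: in-degree(B)=1, level(B)>=1
    A->E: in-degree(E)=0, level(E)=1, enqueue
    A->F: in-degree(F)=1, level(F)>=1
  process D: level=0
    D->B: in-degree(B)=0, level(B)=1, enqueue
  process H: level=0
    H->C: in-degree(C)=1, level(C)>=1
  process E: level=1
    E->F: in-degree(F)=0, level(F)=2, enqueue
  process B: level=1
    B->C: in-degree(C)=0, level(C)=2, enqueue
  process F: level=2
  process C: level=2
    C->G: in-degree(G)=0, level(G)=3, enqueue
  process G: level=3
All levels: A:0, B:1, C:2, D:0, E:1, F:2, G:3, H:0
max level = 3

Answer: 3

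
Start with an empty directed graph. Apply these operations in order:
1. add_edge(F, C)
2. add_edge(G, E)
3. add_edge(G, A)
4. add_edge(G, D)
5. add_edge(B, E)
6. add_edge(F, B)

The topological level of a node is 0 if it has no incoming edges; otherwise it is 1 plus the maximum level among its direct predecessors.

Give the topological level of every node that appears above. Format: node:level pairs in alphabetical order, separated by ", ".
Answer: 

Answer: A:1, B:1, C:1, D:1, E:2, F:0, G:0

Derivation:
Op 1: add_edge(F, C). Edges now: 1
Op 2: add_edge(G, E). Edges now: 2
Op 3: add_edge(G, A). Edges now: 3
Op 4: add_edge(G, D). Edges now: 4
Op 5: add_edge(B, E). Edges now: 5
Op 6: add_edge(F, B). Edges now: 6
Compute levels (Kahn BFS):
  sources (in-degree 0): F, G
  process F: level=0
    F->B: in-degree(B)=0, level(B)=1, enqueue
    F->C: in-degree(C)=0, level(C)=1, enqueue
  process G: level=0
    G->A: in-degree(A)=0, level(A)=1, enqueue
    G->D: in-degree(D)=0, level(D)=1, enqueue
    G->E: in-degree(E)=1, level(E)>=1
  process B: level=1
    B->E: in-degree(E)=0, level(E)=2, enqueue
  process C: level=1
  process A: level=1
  process D: level=1
  process E: level=2
All levels: A:1, B:1, C:1, D:1, E:2, F:0, G:0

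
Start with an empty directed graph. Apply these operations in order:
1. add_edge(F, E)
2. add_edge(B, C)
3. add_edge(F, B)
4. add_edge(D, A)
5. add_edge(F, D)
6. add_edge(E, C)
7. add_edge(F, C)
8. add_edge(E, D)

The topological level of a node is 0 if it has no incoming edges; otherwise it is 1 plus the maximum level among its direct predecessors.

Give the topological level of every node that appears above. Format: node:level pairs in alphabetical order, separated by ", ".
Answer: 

Answer: A:3, B:1, C:2, D:2, E:1, F:0

Derivation:
Op 1: add_edge(F, E). Edges now: 1
Op 2: add_edge(B, C). Edges now: 2
Op 3: add_edge(F, B). Edges now: 3
Op 4: add_edge(D, A). Edges now: 4
Op 5: add_edge(F, D). Edges now: 5
Op 6: add_edge(E, C). Edges now: 6
Op 7: add_edge(F, C). Edges now: 7
Op 8: add_edge(E, D). Edges now: 8
Compute levels (Kahn BFS):
  sources (in-degree 0): F
  process F: level=0
    F->B: in-degree(B)=0, level(B)=1, enqueue
    F->C: in-degree(C)=2, level(C)>=1
    F->D: in-degree(D)=1, level(D)>=1
    F->E: in-degree(E)=0, level(E)=1, enqueue
  process B: level=1
    B->C: in-degree(C)=1, level(C)>=2
  process E: level=1
    E->C: in-degree(C)=0, level(C)=2, enqueue
    E->D: in-degree(D)=0, level(D)=2, enqueue
  process C: level=2
  process D: level=2
    D->A: in-degree(A)=0, level(A)=3, enqueue
  process A: level=3
All levels: A:3, B:1, C:2, D:2, E:1, F:0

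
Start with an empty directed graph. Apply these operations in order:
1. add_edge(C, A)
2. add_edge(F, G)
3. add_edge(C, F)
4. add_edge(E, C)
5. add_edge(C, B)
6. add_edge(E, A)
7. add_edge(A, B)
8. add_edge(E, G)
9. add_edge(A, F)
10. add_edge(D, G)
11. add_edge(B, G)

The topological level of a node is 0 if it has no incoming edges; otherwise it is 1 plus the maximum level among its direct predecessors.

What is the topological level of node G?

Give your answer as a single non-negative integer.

Answer: 4

Derivation:
Op 1: add_edge(C, A). Edges now: 1
Op 2: add_edge(F, G). Edges now: 2
Op 3: add_edge(C, F). Edges now: 3
Op 4: add_edge(E, C). Edges now: 4
Op 5: add_edge(C, B). Edges now: 5
Op 6: add_edge(E, A). Edges now: 6
Op 7: add_edge(A, B). Edges now: 7
Op 8: add_edge(E, G). Edges now: 8
Op 9: add_edge(A, F). Edges now: 9
Op 10: add_edge(D, G). Edges now: 10
Op 11: add_edge(B, G). Edges now: 11
Compute levels (Kahn BFS):
  sources (in-degree 0): D, E
  process D: level=0
    D->G: in-degree(G)=3, level(G)>=1
  process E: level=0
    E->A: in-degree(A)=1, level(A)>=1
    E->C: in-degree(C)=0, level(C)=1, enqueue
    E->G: in-degree(G)=2, level(G)>=1
  process C: level=1
    C->A: in-degree(A)=0, level(A)=2, enqueue
    C->B: in-degree(B)=1, level(B)>=2
    C->F: in-degree(F)=1, level(F)>=2
  process A: level=2
    A->B: in-degree(B)=0, level(B)=3, enqueue
    A->F: in-degree(F)=0, level(F)=3, enqueue
  process B: level=3
    B->G: in-degree(G)=1, level(G)>=4
  process F: level=3
    F->G: in-degree(G)=0, level(G)=4, enqueue
  process G: level=4
All levels: A:2, B:3, C:1, D:0, E:0, F:3, G:4
level(G) = 4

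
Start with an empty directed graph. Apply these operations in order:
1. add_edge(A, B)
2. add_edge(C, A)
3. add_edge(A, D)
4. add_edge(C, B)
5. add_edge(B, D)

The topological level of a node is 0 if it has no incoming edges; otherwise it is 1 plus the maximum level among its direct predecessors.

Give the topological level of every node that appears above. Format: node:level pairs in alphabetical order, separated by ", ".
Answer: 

Op 1: add_edge(A, B). Edges now: 1
Op 2: add_edge(C, A). Edges now: 2
Op 3: add_edge(A, D). Edges now: 3
Op 4: add_edge(C, B). Edges now: 4
Op 5: add_edge(B, D). Edges now: 5
Compute levels (Kahn BFS):
  sources (in-degree 0): C
  process C: level=0
    C->A: in-degree(A)=0, level(A)=1, enqueue
    C->B: in-degree(B)=1, level(B)>=1
  process A: level=1
    A->B: in-degree(B)=0, level(B)=2, enqueue
    A->D: in-degree(D)=1, level(D)>=2
  process B: level=2
    B->D: in-degree(D)=0, level(D)=3, enqueue
  process D: level=3
All levels: A:1, B:2, C:0, D:3

Answer: A:1, B:2, C:0, D:3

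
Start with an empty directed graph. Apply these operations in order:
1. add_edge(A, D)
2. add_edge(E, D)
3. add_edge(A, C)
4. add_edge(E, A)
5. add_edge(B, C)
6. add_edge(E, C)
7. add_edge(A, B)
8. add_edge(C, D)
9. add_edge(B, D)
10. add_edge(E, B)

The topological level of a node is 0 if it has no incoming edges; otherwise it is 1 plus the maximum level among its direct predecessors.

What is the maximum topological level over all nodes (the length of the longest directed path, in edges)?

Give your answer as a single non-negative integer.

Answer: 4

Derivation:
Op 1: add_edge(A, D). Edges now: 1
Op 2: add_edge(E, D). Edges now: 2
Op 3: add_edge(A, C). Edges now: 3
Op 4: add_edge(E, A). Edges now: 4
Op 5: add_edge(B, C). Edges now: 5
Op 6: add_edge(E, C). Edges now: 6
Op 7: add_edge(A, B). Edges now: 7
Op 8: add_edge(C, D). Edges now: 8
Op 9: add_edge(B, D). Edges now: 9
Op 10: add_edge(E, B). Edges now: 10
Compute levels (Kahn BFS):
  sources (in-degree 0): E
  process E: level=0
    E->A: in-degree(A)=0, level(A)=1, enqueue
    E->B: in-degree(B)=1, level(B)>=1
    E->C: in-degree(C)=2, level(C)>=1
    E->D: in-degree(D)=3, level(D)>=1
  process A: level=1
    A->B: in-degree(B)=0, level(B)=2, enqueue
    A->C: in-degree(C)=1, level(C)>=2
    A->D: in-degree(D)=2, level(D)>=2
  process B: level=2
    B->C: in-degree(C)=0, level(C)=3, enqueue
    B->D: in-degree(D)=1, level(D)>=3
  process C: level=3
    C->D: in-degree(D)=0, level(D)=4, enqueue
  process D: level=4
All levels: A:1, B:2, C:3, D:4, E:0
max level = 4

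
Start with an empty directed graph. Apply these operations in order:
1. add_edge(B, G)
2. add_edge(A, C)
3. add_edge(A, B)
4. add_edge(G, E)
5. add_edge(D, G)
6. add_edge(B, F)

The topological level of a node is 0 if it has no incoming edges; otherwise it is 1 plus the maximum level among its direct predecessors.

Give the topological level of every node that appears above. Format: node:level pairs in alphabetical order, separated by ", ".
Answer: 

Answer: A:0, B:1, C:1, D:0, E:3, F:2, G:2

Derivation:
Op 1: add_edge(B, G). Edges now: 1
Op 2: add_edge(A, C). Edges now: 2
Op 3: add_edge(A, B). Edges now: 3
Op 4: add_edge(G, E). Edges now: 4
Op 5: add_edge(D, G). Edges now: 5
Op 6: add_edge(B, F). Edges now: 6
Compute levels (Kahn BFS):
  sources (in-degree 0): A, D
  process A: level=0
    A->B: in-degree(B)=0, level(B)=1, enqueue
    A->C: in-degree(C)=0, level(C)=1, enqueue
  process D: level=0
    D->G: in-degree(G)=1, level(G)>=1
  process B: level=1
    B->F: in-degree(F)=0, level(F)=2, enqueue
    B->G: in-degree(G)=0, level(G)=2, enqueue
  process C: level=1
  process F: level=2
  process G: level=2
    G->E: in-degree(E)=0, level(E)=3, enqueue
  process E: level=3
All levels: A:0, B:1, C:1, D:0, E:3, F:2, G:2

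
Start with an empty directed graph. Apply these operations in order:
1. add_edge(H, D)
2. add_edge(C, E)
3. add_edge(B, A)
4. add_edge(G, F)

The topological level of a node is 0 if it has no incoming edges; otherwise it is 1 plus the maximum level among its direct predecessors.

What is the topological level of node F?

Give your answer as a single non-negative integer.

Op 1: add_edge(H, D). Edges now: 1
Op 2: add_edge(C, E). Edges now: 2
Op 3: add_edge(B, A). Edges now: 3
Op 4: add_edge(G, F). Edges now: 4
Compute levels (Kahn BFS):
  sources (in-degree 0): B, C, G, H
  process B: level=0
    B->A: in-degree(A)=0, level(A)=1, enqueue
  process C: level=0
    C->E: in-degree(E)=0, level(E)=1, enqueue
  process G: level=0
    G->F: in-degree(F)=0, level(F)=1, enqueue
  process H: level=0
    H->D: in-degree(D)=0, level(D)=1, enqueue
  process A: level=1
  process E: level=1
  process F: level=1
  process D: level=1
All levels: A:1, B:0, C:0, D:1, E:1, F:1, G:0, H:0
level(F) = 1

Answer: 1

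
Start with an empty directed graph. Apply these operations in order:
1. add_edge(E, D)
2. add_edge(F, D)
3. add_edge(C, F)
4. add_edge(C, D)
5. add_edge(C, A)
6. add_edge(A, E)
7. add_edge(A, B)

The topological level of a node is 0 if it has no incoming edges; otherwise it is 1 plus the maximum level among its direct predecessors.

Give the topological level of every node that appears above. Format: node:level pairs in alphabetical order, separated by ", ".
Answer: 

Op 1: add_edge(E, D). Edges now: 1
Op 2: add_edge(F, D). Edges now: 2
Op 3: add_edge(C, F). Edges now: 3
Op 4: add_edge(C, D). Edges now: 4
Op 5: add_edge(C, A). Edges now: 5
Op 6: add_edge(A, E). Edges now: 6
Op 7: add_edge(A, B). Edges now: 7
Compute levels (Kahn BFS):
  sources (in-degree 0): C
  process C: level=0
    C->A: in-degree(A)=0, level(A)=1, enqueue
    C->D: in-degree(D)=2, level(D)>=1
    C->F: in-degree(F)=0, level(F)=1, enqueue
  process A: level=1
    A->B: in-degree(B)=0, level(B)=2, enqueue
    A->E: in-degree(E)=0, level(E)=2, enqueue
  process F: level=1
    F->D: in-degree(D)=1, level(D)>=2
  process B: level=2
  process E: level=2
    E->D: in-degree(D)=0, level(D)=3, enqueue
  process D: level=3
All levels: A:1, B:2, C:0, D:3, E:2, F:1

Answer: A:1, B:2, C:0, D:3, E:2, F:1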